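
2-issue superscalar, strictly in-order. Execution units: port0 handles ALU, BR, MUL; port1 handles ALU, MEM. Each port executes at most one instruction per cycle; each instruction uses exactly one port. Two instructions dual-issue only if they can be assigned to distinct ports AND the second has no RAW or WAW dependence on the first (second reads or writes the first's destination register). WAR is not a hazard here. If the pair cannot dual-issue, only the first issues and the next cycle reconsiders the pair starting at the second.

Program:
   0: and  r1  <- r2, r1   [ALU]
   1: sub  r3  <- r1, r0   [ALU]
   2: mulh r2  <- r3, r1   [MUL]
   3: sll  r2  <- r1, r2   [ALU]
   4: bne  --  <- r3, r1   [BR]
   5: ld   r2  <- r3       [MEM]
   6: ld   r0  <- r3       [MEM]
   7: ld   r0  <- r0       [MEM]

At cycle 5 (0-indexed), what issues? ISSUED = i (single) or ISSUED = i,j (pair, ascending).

ISSUED = 6

#0 head=0: and i0 RAW r1
#1 head=1: sub i1 RAW r3
#2 head=2: mulh i2 RAW+WAW r2
#3 head=3: sll/bne i3,i4 pair
#4 head=5: ld i5 no-port MEM/MEM
#5 head=6: ld i6 no-port MEM/MEM
#6 head=7: ld i7 tail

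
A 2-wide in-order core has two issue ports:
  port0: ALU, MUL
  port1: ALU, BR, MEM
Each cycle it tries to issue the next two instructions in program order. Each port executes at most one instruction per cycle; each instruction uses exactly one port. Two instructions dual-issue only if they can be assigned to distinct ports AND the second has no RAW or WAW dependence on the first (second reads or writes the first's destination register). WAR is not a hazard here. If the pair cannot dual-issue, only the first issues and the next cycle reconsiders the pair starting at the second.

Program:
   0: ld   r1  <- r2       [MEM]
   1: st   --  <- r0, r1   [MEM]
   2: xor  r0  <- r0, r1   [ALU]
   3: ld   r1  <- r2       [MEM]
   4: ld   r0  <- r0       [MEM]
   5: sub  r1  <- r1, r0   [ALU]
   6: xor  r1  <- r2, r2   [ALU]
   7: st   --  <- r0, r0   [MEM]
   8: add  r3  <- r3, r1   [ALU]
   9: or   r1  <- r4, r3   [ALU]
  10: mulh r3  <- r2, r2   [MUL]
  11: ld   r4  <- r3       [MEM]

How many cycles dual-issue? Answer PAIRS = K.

[0] i0  ld  -- no-port MEM/MEM
[1] i1+i2  st+xor  -- dual
[2] i3  ld  -- no-port MEM/MEM
[3] i4  ld  -- RAW r0
[4] i5  sub  -- WAW r1
[5] i6+i7  xor+st  -- dual
[6] i8  add  -- RAW r3
[7] i9+i10  or+mulh  -- dual
[8] i11  ld  -- tail

PAIRS = 3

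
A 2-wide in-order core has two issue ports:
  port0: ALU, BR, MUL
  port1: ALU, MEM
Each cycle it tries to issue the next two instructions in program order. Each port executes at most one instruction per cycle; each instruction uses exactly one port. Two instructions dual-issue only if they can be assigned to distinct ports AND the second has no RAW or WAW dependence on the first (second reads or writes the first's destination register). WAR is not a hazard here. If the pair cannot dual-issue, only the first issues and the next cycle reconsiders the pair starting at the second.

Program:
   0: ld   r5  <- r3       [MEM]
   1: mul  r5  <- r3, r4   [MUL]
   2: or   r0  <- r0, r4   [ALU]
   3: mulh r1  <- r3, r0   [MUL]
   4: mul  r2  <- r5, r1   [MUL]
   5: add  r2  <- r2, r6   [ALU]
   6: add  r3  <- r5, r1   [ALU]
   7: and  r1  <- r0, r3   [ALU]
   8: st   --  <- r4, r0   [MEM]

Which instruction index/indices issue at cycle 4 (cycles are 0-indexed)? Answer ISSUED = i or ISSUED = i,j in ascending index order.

ISSUED = 5,6

0. ld.MEM @i0  | WAW r5
1. mul.MUL/or.ALU @i1/i2  | 2-wide
2. mulh.MUL @i3  | no-port MUL/MUL
3. mul.MUL @i4  | RAW+WAW r2
4. add.ALU/add.ALU @i5/i6  | 2-wide
5. and.ALU/st.MEM @i7/i8  | 2-wide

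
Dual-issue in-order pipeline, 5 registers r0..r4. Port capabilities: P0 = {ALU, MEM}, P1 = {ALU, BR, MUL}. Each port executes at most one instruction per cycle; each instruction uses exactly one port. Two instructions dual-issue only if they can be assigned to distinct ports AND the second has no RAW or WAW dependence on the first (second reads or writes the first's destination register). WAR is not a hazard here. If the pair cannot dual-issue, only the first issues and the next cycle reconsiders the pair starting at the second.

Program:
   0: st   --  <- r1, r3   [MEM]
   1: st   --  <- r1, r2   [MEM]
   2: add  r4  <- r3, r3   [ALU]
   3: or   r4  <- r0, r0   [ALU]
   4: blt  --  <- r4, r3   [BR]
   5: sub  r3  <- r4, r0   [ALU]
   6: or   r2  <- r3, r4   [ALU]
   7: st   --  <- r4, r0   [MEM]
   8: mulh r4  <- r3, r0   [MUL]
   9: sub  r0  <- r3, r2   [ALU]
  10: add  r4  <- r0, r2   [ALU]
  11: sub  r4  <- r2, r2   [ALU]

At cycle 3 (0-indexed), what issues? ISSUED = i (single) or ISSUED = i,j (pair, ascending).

  cy0 -> i0 (st.MEM) no-port MEM/MEM
  cy1 -> i1&i2 (st.MEM;add.ALU) pair
  cy2 -> i3 (or.ALU) RAW r4
  cy3 -> i4&i5 (blt.BR;sub.ALU) pair
  cy4 -> i6&i7 (or.ALU;st.MEM) pair
  cy5 -> i8&i9 (mulh.MUL;sub.ALU) pair
  cy6 -> i10 (add.ALU) WAW r4
  cy7 -> i11 (sub.ALU) tail

ISSUED = 4,5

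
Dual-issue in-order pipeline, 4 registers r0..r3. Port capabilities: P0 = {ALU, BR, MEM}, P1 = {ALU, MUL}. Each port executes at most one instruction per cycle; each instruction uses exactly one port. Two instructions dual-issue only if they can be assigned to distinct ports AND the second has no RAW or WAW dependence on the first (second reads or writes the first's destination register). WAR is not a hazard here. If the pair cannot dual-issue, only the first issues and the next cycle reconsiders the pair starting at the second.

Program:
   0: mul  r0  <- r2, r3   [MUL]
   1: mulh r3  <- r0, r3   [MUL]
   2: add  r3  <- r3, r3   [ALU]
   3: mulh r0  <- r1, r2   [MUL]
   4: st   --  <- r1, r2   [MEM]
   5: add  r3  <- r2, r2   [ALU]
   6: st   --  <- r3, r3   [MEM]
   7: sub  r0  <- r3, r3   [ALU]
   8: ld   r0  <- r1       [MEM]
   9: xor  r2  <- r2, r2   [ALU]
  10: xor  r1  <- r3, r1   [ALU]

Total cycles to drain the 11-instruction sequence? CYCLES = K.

0. mul @i0  | no-port MUL/MUL
1. mulh @i1  | RAW+WAW r3
2. add/mulh @i2/i3  | 2-wide
3. st/add @i4/i5  | 2-wide
4. st/sub @i6/i7  | 2-wide
5. ld/xor @i8/i9  | 2-wide
6. xor @i10  | tail

CYCLES = 7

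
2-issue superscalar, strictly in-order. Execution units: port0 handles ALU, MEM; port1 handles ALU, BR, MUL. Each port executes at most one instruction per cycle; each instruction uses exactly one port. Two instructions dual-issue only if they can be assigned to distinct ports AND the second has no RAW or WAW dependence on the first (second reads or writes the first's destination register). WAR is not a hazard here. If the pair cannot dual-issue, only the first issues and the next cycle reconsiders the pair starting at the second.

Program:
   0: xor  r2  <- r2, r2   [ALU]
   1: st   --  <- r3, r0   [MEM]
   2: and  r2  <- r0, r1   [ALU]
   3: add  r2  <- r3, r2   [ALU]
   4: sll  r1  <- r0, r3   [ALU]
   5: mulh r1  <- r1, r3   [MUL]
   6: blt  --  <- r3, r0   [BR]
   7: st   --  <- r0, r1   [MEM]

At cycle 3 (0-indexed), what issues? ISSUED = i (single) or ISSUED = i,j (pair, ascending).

ISSUED = 5

#0 head=0: xor.ALU+st.MEM i0,i1 dual
#1 head=2: and.ALU i2 RAW+WAW r2
#2 head=3: add.ALU+sll.ALU i3,i4 dual
#3 head=5: mulh.MUL i5 no-port MUL/BR
#4 head=6: blt.BR+st.MEM i6,i7 dual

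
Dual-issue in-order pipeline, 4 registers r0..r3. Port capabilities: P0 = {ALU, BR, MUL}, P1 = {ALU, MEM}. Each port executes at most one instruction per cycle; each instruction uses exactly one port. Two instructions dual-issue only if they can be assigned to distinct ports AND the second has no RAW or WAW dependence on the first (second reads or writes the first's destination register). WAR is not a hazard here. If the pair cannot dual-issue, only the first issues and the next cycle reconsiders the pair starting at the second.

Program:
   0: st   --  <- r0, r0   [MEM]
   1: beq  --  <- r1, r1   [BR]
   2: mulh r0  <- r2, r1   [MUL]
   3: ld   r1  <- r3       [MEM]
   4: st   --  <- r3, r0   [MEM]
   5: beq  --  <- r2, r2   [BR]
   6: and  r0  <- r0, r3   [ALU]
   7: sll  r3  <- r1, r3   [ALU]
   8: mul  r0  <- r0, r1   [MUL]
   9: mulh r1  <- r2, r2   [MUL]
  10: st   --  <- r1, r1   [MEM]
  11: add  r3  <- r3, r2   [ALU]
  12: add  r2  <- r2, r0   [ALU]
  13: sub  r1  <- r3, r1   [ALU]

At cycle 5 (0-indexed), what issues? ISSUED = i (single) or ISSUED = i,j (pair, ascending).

[0] i0,i1  st.MEM beq.BR  -- 2-wide
[1] i2,i3  mulh.MUL ld.MEM  -- 2-wide
[2] i4,i5  st.MEM beq.BR  -- 2-wide
[3] i6,i7  and.ALU sll.ALU  -- 2-wide
[4] i8  mul.MUL  -- no-port MUL/MUL
[5] i9  mulh.MUL  -- RAW r1
[6] i10,i11  st.MEM add.ALU  -- 2-wide
[7] i12,i13  add.ALU sub.ALU  -- 2-wide

ISSUED = 9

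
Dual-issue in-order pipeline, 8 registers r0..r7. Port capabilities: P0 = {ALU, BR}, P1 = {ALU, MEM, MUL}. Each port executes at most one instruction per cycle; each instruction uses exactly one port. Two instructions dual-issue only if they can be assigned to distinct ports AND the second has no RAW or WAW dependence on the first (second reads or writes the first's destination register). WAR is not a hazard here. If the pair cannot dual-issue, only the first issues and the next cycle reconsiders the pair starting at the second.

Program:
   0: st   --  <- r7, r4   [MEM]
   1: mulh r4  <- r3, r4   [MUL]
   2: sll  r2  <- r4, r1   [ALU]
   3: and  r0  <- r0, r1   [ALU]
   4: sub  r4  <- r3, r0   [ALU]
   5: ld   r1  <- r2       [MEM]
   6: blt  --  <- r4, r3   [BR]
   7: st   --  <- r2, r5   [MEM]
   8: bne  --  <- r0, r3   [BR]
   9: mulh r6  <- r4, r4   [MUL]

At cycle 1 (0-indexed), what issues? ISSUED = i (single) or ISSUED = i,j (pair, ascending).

ISSUED = 1

[0] i0  st.MEM  -- no-port MEM/MUL
[1] i1  mulh.MUL  -- RAW r4
[2] i2,i3  sll.ALU+and.ALU  -- 2-wide
[3] i4,i5  sub.ALU+ld.MEM  -- 2-wide
[4] i6,i7  blt.BR+st.MEM  -- 2-wide
[5] i8,i9  bne.BR+mulh.MUL  -- 2-wide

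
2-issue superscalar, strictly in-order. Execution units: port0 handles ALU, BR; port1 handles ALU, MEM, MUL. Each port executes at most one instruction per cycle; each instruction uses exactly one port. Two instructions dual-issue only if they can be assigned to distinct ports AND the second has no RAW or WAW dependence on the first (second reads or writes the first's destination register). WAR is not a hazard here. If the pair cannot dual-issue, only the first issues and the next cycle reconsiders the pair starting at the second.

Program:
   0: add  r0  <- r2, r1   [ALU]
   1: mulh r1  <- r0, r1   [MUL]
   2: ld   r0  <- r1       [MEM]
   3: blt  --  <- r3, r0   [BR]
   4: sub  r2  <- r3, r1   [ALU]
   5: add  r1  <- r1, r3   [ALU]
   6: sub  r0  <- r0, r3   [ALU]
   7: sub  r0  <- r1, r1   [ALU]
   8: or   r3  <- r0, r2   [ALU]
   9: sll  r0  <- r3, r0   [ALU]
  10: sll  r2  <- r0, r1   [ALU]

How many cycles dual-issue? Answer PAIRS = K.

PAIRS = 2

#0 head=0: add.ALU i0 RAW r0
#1 head=1: mulh.MUL i1 no-port MUL/MEM
#2 head=2: ld.MEM i2 RAW r0
#3 head=3: blt.BR/sub.ALU i3+i4 2-wide
#4 head=5: add.ALU/sub.ALU i5+i6 2-wide
#5 head=7: sub.ALU i7 RAW r0
#6 head=8: or.ALU i8 RAW r3
#7 head=9: sll.ALU i9 RAW r0
#8 head=10: sll.ALU i10 tail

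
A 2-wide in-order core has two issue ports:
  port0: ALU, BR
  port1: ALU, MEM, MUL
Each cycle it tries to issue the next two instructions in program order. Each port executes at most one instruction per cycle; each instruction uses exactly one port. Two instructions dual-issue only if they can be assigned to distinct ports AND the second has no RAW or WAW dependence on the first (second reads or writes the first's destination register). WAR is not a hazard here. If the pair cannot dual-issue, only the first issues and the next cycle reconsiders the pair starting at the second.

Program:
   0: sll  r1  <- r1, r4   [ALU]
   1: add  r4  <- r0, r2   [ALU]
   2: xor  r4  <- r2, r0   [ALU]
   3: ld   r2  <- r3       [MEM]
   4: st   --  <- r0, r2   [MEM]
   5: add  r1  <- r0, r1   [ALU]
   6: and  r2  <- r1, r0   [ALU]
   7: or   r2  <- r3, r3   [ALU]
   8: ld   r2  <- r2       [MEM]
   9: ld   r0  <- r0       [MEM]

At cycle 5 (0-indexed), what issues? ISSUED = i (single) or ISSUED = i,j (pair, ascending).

0. sll;add @i0,i1  | 2-wide
1. xor;ld @i2,i3  | 2-wide
2. st;add @i4,i5  | 2-wide
3. and @i6  | WAW r2
4. or @i7  | RAW+WAW r2
5. ld @i8  | no-port MEM/MEM
6. ld @i9  | tail

ISSUED = 8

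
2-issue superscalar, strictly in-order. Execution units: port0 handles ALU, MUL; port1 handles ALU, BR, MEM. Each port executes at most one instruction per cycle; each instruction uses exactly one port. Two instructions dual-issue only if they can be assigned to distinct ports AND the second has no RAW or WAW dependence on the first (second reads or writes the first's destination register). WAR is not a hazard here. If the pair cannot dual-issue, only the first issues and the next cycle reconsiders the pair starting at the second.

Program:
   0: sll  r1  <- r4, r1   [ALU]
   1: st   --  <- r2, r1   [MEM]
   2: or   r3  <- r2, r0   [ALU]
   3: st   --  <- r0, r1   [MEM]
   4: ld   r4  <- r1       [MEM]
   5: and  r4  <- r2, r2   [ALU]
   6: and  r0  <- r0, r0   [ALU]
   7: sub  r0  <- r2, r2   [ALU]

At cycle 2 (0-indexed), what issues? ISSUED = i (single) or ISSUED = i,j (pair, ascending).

c0: i0 sll.ALU  RAW r1
c1: i1&i2 st.MEM or.ALU  pair
c2: i3 st.MEM  no-port MEM/MEM
c3: i4 ld.MEM  WAW r4
c4: i5&i6 and.ALU and.ALU  pair
c5: i7 sub.ALU  tail

ISSUED = 3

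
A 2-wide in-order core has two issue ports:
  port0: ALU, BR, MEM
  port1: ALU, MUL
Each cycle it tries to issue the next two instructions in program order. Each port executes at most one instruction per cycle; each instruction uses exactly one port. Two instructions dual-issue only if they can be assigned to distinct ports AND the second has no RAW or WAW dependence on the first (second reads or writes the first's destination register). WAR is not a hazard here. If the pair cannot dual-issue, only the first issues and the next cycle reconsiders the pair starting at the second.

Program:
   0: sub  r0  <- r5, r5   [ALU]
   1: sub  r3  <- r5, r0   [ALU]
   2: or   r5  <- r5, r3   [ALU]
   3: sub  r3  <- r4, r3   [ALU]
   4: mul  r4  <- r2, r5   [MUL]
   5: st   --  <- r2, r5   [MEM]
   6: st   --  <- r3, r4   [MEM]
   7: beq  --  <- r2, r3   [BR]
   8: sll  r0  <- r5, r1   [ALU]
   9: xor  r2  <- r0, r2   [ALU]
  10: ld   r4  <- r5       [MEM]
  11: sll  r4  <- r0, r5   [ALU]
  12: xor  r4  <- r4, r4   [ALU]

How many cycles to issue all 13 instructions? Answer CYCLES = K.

CYCLES = 9

c0: i0 sub  RAW r0
c1: i1 sub  RAW r3
c2: i2,i3 or;sub  dual
c3: i4,i5 mul;st  dual
c4: i6 st  no-port MEM/BR
c5: i7,i8 beq;sll  dual
c6: i9,i10 xor;ld  dual
c7: i11 sll  RAW+WAW r4
c8: i12 xor  tail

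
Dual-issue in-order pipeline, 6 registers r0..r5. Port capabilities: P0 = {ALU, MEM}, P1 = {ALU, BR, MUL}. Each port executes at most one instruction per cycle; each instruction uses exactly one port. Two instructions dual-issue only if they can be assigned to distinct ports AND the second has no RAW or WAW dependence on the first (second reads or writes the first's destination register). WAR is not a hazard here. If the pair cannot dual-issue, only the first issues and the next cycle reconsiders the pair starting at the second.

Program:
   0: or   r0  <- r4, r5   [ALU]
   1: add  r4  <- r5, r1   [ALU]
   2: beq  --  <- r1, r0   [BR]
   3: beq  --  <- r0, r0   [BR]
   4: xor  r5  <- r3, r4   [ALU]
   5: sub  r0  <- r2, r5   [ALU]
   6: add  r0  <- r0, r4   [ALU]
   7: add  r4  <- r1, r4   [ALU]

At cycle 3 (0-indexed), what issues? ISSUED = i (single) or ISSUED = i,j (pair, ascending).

ISSUED = 5

[0] i0+i1  or+add  -- pair
[1] i2  beq  -- no-port BR/BR
[2] i3+i4  beq+xor  -- pair
[3] i5  sub  -- RAW+WAW r0
[4] i6+i7  add+add  -- pair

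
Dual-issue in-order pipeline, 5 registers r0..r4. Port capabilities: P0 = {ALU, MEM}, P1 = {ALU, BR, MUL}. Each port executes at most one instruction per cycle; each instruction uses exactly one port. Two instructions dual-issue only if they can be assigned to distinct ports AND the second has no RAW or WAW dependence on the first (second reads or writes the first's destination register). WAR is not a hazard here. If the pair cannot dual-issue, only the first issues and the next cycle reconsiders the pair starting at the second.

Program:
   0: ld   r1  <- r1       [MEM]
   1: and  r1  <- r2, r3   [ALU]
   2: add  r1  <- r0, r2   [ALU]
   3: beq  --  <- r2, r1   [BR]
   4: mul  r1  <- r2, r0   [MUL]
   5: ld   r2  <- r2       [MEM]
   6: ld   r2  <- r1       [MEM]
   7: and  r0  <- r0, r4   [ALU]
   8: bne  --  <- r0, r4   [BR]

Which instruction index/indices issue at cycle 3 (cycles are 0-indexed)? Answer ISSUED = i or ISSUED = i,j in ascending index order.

ISSUED = 3

#0 head=0: ld.MEM i0 WAW r1
#1 head=1: and.ALU i1 WAW r1
#2 head=2: add.ALU i2 RAW r1
#3 head=3: beq.BR i3 no-port BR/MUL
#4 head=4: mul.MUL+ld.MEM i4&i5 dual
#5 head=6: ld.MEM+and.ALU i6&i7 dual
#6 head=8: bne.BR i8 tail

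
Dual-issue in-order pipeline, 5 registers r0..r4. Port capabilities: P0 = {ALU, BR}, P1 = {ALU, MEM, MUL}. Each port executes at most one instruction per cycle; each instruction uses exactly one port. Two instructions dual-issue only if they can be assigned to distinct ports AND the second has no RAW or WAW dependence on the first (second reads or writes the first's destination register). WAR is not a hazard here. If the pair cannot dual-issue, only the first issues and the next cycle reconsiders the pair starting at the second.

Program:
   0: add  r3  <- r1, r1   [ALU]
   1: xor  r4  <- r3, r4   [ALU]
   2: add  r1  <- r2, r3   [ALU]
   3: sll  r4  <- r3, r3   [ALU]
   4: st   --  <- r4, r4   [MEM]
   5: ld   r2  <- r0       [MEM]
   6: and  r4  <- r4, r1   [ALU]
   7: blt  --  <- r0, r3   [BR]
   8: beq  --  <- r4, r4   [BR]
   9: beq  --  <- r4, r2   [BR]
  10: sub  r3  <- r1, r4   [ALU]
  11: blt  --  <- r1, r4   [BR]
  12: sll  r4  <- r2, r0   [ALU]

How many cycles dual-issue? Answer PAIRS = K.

PAIRS = 4

t=0 i0:add.ALU ; RAW r3
t=1 i1,i2:xor.ALU/add.ALU ; 2-wide
t=2 i3:sll.ALU ; RAW r4
t=3 i4:st.MEM ; no-port MEM/MEM
t=4 i5,i6:ld.MEM/and.ALU ; 2-wide
t=5 i7:blt.BR ; no-port BR/BR
t=6 i8:beq.BR ; no-port BR/BR
t=7 i9,i10:beq.BR/sub.ALU ; 2-wide
t=8 i11,i12:blt.BR/sll.ALU ; 2-wide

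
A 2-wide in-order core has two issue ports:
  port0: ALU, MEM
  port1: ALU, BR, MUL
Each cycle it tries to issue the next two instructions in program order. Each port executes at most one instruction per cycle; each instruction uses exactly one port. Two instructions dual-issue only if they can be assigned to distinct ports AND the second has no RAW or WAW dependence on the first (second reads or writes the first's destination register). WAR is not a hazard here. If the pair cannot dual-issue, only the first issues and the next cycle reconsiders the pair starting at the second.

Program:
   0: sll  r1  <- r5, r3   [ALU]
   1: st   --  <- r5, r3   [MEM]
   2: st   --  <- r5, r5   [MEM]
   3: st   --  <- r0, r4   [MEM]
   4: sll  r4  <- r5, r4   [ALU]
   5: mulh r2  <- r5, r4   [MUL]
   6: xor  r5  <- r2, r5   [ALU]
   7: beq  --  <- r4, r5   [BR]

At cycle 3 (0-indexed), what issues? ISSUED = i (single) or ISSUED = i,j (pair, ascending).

ISSUED = 5

#0 head=0: sll.ALU/st.MEM i0/i1 2-wide
#1 head=2: st.MEM i2 no-port MEM/MEM
#2 head=3: st.MEM/sll.ALU i3/i4 2-wide
#3 head=5: mulh.MUL i5 RAW r2
#4 head=6: xor.ALU i6 RAW r5
#5 head=7: beq.BR i7 tail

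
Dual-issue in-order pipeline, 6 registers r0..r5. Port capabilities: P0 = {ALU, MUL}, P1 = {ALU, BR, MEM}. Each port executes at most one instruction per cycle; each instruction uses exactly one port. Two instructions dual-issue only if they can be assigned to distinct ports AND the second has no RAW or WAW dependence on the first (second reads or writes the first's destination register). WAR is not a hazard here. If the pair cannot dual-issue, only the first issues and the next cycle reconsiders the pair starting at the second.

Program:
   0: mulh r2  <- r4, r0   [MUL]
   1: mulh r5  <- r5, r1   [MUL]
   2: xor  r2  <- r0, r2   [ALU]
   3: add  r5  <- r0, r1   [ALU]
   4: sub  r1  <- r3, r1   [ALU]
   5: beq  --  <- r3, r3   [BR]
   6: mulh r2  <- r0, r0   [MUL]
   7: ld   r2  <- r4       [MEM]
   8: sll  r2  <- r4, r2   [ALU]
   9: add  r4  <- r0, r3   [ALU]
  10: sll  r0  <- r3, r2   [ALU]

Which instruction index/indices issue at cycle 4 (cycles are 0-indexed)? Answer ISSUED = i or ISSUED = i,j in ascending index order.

t=0 i0:mulh.MUL ; no-port MUL/MUL
t=1 i1/i2:mulh.MUL+xor.ALU ; dual
t=2 i3/i4:add.ALU+sub.ALU ; dual
t=3 i5/i6:beq.BR+mulh.MUL ; dual
t=4 i7:ld.MEM ; RAW+WAW r2
t=5 i8/i9:sll.ALU+add.ALU ; dual
t=6 i10:sll.ALU ; tail

ISSUED = 7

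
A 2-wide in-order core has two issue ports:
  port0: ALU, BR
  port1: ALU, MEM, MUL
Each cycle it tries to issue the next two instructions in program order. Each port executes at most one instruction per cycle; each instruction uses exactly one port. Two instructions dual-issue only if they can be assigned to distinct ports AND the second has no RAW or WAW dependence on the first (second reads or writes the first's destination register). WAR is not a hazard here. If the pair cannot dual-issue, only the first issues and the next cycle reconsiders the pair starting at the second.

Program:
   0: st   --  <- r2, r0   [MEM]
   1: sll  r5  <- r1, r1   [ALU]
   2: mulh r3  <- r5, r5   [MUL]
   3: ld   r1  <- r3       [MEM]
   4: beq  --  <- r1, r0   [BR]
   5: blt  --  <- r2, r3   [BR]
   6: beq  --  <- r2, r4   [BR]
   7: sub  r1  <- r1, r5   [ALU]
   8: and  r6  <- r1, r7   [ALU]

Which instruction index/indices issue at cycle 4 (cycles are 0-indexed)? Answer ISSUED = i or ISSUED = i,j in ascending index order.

ISSUED = 5

[0] i0/i1  st.MEM;sll.ALU  -- 2-wide
[1] i2  mulh.MUL  -- no-port MUL/MEM
[2] i3  ld.MEM  -- RAW r1
[3] i4  beq.BR  -- no-port BR/BR
[4] i5  blt.BR  -- no-port BR/BR
[5] i6/i7  beq.BR;sub.ALU  -- 2-wide
[6] i8  and.ALU  -- tail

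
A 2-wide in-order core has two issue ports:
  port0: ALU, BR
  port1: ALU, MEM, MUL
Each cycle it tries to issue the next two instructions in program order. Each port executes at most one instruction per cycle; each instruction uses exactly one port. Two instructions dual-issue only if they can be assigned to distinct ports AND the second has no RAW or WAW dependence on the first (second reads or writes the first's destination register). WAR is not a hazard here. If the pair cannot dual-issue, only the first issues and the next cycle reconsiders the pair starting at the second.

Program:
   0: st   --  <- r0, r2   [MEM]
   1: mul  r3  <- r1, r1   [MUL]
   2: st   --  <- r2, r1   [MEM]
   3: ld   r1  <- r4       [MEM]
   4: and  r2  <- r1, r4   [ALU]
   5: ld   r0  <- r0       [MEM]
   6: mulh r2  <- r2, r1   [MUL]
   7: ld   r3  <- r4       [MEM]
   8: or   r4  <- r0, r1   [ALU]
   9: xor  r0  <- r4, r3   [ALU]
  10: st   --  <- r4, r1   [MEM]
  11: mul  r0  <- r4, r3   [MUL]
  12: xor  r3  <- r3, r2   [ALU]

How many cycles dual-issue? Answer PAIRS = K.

PAIRS = 4

c0: i0 st  no-port MEM/MUL
c1: i1 mul  no-port MUL/MEM
c2: i2 st  no-port MEM/MEM
c3: i3 ld  RAW r1
c4: i4/i5 and/ld  pair
c5: i6 mulh  no-port MUL/MEM
c6: i7/i8 ld/or  pair
c7: i9/i10 xor/st  pair
c8: i11/i12 mul/xor  pair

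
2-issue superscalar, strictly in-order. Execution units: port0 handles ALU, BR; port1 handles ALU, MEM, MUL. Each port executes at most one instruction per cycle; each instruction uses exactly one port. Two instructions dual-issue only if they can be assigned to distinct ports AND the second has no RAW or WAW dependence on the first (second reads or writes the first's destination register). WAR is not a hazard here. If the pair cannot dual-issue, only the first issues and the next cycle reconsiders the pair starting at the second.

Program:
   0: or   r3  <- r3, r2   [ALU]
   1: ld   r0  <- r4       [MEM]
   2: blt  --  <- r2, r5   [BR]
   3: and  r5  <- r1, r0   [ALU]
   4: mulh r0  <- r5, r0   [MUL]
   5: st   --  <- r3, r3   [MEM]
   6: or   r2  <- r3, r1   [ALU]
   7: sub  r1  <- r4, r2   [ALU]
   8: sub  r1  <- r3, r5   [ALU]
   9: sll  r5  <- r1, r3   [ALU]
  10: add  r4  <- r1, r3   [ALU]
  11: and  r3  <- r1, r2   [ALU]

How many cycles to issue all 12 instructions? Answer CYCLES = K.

CYCLES = 8

[0] i0+i1  or ld  -- pair
[1] i2+i3  blt and  -- pair
[2] i4  mulh  -- no-port MUL/MEM
[3] i5+i6  st or  -- pair
[4] i7  sub  -- WAW r1
[5] i8  sub  -- RAW r1
[6] i9+i10  sll add  -- pair
[7] i11  and  -- tail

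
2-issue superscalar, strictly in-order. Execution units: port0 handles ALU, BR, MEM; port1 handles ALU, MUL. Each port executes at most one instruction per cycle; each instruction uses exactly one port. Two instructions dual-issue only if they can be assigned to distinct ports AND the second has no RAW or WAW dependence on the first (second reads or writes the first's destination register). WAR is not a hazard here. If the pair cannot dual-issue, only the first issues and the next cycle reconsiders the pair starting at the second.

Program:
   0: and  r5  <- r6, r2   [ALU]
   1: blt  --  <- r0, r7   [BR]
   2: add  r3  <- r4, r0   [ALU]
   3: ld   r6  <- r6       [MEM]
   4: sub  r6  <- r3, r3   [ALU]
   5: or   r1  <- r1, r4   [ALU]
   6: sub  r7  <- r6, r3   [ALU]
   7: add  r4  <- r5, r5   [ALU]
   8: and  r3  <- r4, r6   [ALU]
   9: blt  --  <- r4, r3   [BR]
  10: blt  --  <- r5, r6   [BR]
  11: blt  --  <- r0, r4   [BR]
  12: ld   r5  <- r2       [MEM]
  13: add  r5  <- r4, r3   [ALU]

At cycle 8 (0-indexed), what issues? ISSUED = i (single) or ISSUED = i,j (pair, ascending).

  cy0 -> i0/i1 (and.ALU/blt.BR) 2-wide
  cy1 -> i2/i3 (add.ALU/ld.MEM) 2-wide
  cy2 -> i4/i5 (sub.ALU/or.ALU) 2-wide
  cy3 -> i6/i7 (sub.ALU/add.ALU) 2-wide
  cy4 -> i8 (and.ALU) RAW r3
  cy5 -> i9 (blt.BR) no-port BR/BR
  cy6 -> i10 (blt.BR) no-port BR/BR
  cy7 -> i11 (blt.BR) no-port BR/MEM
  cy8 -> i12 (ld.MEM) WAW r5
  cy9 -> i13 (add.ALU) tail

ISSUED = 12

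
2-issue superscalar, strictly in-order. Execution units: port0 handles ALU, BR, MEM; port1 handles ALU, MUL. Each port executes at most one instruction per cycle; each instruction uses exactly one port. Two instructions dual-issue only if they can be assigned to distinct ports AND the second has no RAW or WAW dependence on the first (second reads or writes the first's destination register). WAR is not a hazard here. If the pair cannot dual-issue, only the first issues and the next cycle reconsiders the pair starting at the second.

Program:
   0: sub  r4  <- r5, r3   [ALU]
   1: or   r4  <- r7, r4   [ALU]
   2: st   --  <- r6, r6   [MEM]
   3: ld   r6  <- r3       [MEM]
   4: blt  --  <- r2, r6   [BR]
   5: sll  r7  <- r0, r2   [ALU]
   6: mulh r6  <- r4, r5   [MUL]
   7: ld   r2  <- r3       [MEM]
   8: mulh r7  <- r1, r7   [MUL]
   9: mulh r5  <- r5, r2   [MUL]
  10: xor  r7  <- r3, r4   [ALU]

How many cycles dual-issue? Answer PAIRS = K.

PAIRS = 4

  cy0 -> i0 (sub.ALU) RAW+WAW r4
  cy1 -> i1/i2 (or.ALU+st.MEM) dual
  cy2 -> i3 (ld.MEM) no-port MEM/BR
  cy3 -> i4/i5 (blt.BR+sll.ALU) dual
  cy4 -> i6/i7 (mulh.MUL+ld.MEM) dual
  cy5 -> i8 (mulh.MUL) no-port MUL/MUL
  cy6 -> i9/i10 (mulh.MUL+xor.ALU) dual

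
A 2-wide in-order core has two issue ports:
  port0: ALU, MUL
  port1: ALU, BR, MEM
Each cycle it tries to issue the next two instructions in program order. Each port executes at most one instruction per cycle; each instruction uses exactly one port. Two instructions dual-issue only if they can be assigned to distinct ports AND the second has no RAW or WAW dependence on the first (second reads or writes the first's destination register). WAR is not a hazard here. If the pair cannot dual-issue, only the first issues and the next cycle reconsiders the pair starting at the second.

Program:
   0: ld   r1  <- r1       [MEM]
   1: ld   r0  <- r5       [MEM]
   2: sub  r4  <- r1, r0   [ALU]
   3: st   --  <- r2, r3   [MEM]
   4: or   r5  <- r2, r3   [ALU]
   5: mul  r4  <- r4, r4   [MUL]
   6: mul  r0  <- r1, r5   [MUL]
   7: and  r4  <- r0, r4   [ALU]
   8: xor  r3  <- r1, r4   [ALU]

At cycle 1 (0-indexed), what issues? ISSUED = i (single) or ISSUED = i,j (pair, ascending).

ISSUED = 1

#0 head=0: ld.MEM i0 no-port MEM/MEM
#1 head=1: ld.MEM i1 RAW r0
#2 head=2: sub.ALU st.MEM i2/i3 2-wide
#3 head=4: or.ALU mul.MUL i4/i5 2-wide
#4 head=6: mul.MUL i6 RAW r0
#5 head=7: and.ALU i7 RAW r4
#6 head=8: xor.ALU i8 tail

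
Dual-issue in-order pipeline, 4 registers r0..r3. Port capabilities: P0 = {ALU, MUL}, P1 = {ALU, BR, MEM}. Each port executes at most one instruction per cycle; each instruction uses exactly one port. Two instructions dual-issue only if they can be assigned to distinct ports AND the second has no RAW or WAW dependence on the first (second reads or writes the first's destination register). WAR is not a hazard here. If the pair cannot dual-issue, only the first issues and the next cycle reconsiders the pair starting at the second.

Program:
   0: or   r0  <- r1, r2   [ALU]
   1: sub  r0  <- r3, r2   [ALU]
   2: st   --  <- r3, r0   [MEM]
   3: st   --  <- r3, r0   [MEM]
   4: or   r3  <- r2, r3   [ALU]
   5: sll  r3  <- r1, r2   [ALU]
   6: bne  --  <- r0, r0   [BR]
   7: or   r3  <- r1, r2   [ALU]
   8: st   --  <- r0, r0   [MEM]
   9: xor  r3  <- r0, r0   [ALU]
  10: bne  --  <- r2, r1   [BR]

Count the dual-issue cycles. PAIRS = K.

PAIRS = 4

t=0 i0:or.ALU ; WAW r0
t=1 i1:sub.ALU ; RAW r0
t=2 i2:st.MEM ; no-port MEM/MEM
t=3 i3/i4:st.MEM/or.ALU ; pair
t=4 i5/i6:sll.ALU/bne.BR ; pair
t=5 i7/i8:or.ALU/st.MEM ; pair
t=6 i9/i10:xor.ALU/bne.BR ; pair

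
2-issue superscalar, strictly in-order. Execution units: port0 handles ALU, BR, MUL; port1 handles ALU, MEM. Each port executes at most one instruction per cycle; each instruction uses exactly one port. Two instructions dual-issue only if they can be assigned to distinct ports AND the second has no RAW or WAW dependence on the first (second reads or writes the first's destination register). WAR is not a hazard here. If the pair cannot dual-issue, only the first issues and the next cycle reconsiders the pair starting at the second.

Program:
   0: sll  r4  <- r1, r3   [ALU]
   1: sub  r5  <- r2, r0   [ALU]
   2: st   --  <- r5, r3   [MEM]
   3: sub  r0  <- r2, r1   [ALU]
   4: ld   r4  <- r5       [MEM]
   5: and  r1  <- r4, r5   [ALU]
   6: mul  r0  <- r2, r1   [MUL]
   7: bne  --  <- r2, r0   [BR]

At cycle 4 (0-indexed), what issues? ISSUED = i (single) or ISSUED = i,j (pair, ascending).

ISSUED = 6

t=0 i0,i1:sll.ALU/sub.ALU ; dual
t=1 i2,i3:st.MEM/sub.ALU ; dual
t=2 i4:ld.MEM ; RAW r4
t=3 i5:and.ALU ; RAW r1
t=4 i6:mul.MUL ; no-port MUL/BR
t=5 i7:bne.BR ; tail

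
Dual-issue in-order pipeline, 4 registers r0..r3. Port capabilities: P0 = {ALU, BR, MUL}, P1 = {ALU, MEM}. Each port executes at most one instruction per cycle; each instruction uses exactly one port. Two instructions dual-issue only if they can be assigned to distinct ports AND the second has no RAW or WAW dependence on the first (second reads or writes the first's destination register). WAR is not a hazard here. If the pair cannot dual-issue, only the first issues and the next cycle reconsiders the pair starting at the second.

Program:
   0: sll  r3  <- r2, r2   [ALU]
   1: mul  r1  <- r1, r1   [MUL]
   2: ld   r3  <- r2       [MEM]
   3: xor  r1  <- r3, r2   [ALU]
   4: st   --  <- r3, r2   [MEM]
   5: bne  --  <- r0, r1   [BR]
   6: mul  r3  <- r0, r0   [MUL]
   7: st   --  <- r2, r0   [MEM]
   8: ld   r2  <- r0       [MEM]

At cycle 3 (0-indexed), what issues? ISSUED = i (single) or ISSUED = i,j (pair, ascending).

ISSUED = 5

  cy0 -> i0+i1 (sll+mul) dual
  cy1 -> i2 (ld) RAW r3
  cy2 -> i3+i4 (xor+st) dual
  cy3 -> i5 (bne) no-port BR/MUL
  cy4 -> i6+i7 (mul+st) dual
  cy5 -> i8 (ld) tail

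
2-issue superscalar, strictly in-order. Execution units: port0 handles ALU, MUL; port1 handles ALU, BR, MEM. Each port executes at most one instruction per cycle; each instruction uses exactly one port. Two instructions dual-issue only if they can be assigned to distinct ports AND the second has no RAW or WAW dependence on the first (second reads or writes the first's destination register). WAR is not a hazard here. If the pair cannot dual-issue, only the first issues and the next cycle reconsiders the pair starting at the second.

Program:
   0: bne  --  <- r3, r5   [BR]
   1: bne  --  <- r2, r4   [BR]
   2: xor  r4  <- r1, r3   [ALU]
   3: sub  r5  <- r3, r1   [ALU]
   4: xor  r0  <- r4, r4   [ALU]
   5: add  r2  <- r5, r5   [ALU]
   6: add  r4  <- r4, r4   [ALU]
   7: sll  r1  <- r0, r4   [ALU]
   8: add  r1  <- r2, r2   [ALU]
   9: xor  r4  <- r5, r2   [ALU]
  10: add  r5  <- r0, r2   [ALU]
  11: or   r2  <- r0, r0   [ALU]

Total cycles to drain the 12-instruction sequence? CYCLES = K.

CYCLES = 7

c0: i0 bne.BR  no-port BR/BR
c1: i1+i2 bne.BR;xor.ALU  dual
c2: i3+i4 sub.ALU;xor.ALU  dual
c3: i5+i6 add.ALU;add.ALU  dual
c4: i7 sll.ALU  WAW r1
c5: i8+i9 add.ALU;xor.ALU  dual
c6: i10+i11 add.ALU;or.ALU  dual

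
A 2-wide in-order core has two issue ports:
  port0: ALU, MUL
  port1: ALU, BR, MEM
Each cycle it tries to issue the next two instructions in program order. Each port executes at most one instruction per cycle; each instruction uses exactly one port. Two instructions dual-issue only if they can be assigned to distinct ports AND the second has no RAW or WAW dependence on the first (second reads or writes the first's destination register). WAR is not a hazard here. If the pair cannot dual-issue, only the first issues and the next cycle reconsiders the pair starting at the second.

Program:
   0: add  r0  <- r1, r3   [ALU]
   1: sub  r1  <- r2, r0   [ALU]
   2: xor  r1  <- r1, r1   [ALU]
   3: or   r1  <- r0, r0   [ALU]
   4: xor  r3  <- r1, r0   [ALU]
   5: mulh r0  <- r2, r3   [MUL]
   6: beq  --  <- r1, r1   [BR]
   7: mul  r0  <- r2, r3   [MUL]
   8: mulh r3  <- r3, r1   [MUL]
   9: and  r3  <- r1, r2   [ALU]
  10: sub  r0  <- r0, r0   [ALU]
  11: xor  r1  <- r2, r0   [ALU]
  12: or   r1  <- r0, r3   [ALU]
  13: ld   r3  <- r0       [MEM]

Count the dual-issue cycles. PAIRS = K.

[0] i0  add  -- RAW r0
[1] i1  sub  -- RAW+WAW r1
[2] i2  xor  -- WAW r1
[3] i3  or  -- RAW r1
[4] i4  xor  -- RAW r3
[5] i5/i6  mulh beq  -- 2-wide
[6] i7  mul  -- no-port MUL/MUL
[7] i8  mulh  -- WAW r3
[8] i9/i10  and sub  -- 2-wide
[9] i11  xor  -- WAW r1
[10] i12/i13  or ld  -- 2-wide

PAIRS = 3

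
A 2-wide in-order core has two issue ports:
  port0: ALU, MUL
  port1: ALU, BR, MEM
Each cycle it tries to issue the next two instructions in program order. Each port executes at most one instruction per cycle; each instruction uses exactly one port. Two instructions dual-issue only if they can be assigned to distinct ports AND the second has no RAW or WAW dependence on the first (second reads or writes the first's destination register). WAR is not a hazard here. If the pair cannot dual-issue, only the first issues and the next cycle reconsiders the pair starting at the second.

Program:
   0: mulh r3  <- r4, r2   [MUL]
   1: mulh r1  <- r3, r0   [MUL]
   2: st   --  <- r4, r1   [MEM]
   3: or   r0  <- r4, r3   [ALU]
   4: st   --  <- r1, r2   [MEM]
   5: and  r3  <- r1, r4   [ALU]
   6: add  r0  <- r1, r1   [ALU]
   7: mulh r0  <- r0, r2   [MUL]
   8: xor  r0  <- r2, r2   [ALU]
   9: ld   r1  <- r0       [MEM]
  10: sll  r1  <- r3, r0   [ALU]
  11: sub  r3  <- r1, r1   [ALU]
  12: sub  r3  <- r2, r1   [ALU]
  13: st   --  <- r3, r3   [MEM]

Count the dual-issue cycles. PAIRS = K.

PAIRS = 2

[0] i0  mulh.MUL  -- no-port MUL/MUL
[1] i1  mulh.MUL  -- RAW r1
[2] i2/i3  st.MEM/or.ALU  -- pair
[3] i4/i5  st.MEM/and.ALU  -- pair
[4] i6  add.ALU  -- RAW+WAW r0
[5] i7  mulh.MUL  -- WAW r0
[6] i8  xor.ALU  -- RAW r0
[7] i9  ld.MEM  -- WAW r1
[8] i10  sll.ALU  -- RAW r1
[9] i11  sub.ALU  -- WAW r3
[10] i12  sub.ALU  -- RAW r3
[11] i13  st.MEM  -- tail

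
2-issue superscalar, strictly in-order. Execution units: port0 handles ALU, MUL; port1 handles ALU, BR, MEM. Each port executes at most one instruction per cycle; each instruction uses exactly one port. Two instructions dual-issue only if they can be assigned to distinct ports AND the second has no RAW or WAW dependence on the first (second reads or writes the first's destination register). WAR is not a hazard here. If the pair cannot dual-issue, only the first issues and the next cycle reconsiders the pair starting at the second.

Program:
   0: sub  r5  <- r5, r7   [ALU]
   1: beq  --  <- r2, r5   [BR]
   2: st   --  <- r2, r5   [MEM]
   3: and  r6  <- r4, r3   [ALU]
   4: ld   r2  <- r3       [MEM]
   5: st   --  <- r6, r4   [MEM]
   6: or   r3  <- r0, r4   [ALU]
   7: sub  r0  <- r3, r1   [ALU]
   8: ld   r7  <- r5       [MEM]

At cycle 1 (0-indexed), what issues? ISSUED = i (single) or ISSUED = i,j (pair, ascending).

[0] i0  sub  -- RAW r5
[1] i1  beq  -- no-port BR/MEM
[2] i2&i3  st/and  -- dual
[3] i4  ld  -- no-port MEM/MEM
[4] i5&i6  st/or  -- dual
[5] i7&i8  sub/ld  -- dual

ISSUED = 1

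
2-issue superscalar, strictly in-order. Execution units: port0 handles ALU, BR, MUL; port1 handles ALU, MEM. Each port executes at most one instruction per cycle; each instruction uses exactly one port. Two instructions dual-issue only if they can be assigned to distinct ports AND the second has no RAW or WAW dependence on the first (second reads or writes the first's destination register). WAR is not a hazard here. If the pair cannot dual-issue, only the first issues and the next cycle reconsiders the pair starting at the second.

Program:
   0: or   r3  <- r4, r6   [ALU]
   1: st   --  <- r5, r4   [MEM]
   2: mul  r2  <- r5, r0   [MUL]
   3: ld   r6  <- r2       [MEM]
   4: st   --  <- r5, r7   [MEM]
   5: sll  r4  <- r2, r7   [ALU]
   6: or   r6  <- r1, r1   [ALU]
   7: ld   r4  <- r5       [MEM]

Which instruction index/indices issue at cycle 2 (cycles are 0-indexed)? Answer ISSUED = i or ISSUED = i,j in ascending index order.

0. or;st @i0/i1  | dual
1. mul @i2  | RAW r2
2. ld @i3  | no-port MEM/MEM
3. st;sll @i4/i5  | dual
4. or;ld @i6/i7  | dual

ISSUED = 3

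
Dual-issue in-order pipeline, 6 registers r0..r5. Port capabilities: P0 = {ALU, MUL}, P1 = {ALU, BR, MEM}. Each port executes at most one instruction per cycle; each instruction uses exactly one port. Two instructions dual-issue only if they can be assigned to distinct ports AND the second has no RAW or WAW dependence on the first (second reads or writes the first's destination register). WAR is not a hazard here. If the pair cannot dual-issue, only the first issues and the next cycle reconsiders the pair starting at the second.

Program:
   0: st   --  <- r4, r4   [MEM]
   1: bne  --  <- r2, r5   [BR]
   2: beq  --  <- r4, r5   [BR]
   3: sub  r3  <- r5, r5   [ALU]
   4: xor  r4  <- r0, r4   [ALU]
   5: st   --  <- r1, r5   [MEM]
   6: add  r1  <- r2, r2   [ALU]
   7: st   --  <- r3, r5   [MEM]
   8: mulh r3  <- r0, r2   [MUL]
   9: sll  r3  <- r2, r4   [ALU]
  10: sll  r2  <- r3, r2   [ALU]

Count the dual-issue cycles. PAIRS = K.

PAIRS = 3

0. st @i0  | no-port MEM/BR
1. bne @i1  | no-port BR/BR
2. beq+sub @i2+i3  | 2-wide
3. xor+st @i4+i5  | 2-wide
4. add+st @i6+i7  | 2-wide
5. mulh @i8  | WAW r3
6. sll @i9  | RAW r3
7. sll @i10  | tail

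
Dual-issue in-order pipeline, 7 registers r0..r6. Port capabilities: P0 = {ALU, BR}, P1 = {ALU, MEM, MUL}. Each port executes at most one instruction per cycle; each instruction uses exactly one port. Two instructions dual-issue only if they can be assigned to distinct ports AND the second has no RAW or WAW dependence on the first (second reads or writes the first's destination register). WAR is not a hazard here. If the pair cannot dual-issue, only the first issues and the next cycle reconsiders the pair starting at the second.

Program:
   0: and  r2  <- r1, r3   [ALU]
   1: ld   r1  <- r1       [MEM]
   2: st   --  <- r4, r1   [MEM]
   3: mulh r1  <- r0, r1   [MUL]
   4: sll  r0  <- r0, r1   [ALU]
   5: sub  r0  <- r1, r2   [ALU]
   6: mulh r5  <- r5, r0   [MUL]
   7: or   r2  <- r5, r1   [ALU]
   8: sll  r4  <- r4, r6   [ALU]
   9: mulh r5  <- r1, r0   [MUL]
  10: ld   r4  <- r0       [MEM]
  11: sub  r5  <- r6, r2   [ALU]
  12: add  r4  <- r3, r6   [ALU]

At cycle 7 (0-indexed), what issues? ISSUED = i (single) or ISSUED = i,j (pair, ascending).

ISSUED = 9

0. and.ALU/ld.MEM @i0+i1  | 2-wide
1. st.MEM @i2  | no-port MEM/MUL
2. mulh.MUL @i3  | RAW r1
3. sll.ALU @i4  | WAW r0
4. sub.ALU @i5  | RAW r0
5. mulh.MUL @i6  | RAW r5
6. or.ALU/sll.ALU @i7+i8  | 2-wide
7. mulh.MUL @i9  | no-port MUL/MEM
8. ld.MEM/sub.ALU @i10+i11  | 2-wide
9. add.ALU @i12  | tail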